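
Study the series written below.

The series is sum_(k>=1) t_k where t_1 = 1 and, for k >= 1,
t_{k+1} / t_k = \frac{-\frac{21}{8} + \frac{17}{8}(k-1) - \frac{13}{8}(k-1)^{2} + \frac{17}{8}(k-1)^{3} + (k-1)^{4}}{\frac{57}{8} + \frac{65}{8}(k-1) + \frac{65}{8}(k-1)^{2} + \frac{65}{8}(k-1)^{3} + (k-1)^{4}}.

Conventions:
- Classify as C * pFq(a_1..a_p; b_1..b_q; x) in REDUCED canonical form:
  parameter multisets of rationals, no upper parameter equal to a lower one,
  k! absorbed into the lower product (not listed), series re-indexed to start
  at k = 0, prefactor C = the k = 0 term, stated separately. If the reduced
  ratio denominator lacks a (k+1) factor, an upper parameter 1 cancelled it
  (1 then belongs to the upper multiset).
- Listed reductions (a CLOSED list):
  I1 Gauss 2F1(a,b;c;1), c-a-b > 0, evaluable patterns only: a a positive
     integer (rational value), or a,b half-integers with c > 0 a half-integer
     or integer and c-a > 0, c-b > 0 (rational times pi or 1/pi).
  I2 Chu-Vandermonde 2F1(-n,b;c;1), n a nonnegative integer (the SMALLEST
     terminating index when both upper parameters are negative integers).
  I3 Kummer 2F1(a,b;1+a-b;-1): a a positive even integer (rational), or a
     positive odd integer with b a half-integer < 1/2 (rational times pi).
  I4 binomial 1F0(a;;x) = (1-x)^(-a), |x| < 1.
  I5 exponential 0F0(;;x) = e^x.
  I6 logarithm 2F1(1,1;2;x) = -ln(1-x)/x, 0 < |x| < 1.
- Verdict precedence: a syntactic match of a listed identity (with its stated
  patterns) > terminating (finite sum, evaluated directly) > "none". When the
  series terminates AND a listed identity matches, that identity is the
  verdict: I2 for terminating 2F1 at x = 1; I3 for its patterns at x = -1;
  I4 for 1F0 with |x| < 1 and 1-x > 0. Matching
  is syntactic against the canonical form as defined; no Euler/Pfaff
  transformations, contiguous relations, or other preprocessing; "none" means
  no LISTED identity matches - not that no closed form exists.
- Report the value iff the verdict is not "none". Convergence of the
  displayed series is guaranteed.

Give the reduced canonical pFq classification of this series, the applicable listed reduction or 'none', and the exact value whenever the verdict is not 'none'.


Reduced: x = 1, 2F1, upper = {-\frac{7}{8}, 3}, lower = {\frac{57}{8}}, C = 1. Verdict: Gauss (I1, integer-parameter pattern) matches (x = 1: the Gamma ratio telescopes since c-a-b = 5 > 0 and a = 3 in Z>0). Hence: \frac{3157}{5120}.

Structural cue: with t_0 = 1, the ratio is unreduced: k^2 + 1 divides both sides (prefactor 1).
Ratio: r(k) = 1 * (k-\frac{7}{8}) (k+3) / [(k+\frac{57}{8}) (k+1)] - rational in k. x = 1; t_0 = 1; negate the roots.


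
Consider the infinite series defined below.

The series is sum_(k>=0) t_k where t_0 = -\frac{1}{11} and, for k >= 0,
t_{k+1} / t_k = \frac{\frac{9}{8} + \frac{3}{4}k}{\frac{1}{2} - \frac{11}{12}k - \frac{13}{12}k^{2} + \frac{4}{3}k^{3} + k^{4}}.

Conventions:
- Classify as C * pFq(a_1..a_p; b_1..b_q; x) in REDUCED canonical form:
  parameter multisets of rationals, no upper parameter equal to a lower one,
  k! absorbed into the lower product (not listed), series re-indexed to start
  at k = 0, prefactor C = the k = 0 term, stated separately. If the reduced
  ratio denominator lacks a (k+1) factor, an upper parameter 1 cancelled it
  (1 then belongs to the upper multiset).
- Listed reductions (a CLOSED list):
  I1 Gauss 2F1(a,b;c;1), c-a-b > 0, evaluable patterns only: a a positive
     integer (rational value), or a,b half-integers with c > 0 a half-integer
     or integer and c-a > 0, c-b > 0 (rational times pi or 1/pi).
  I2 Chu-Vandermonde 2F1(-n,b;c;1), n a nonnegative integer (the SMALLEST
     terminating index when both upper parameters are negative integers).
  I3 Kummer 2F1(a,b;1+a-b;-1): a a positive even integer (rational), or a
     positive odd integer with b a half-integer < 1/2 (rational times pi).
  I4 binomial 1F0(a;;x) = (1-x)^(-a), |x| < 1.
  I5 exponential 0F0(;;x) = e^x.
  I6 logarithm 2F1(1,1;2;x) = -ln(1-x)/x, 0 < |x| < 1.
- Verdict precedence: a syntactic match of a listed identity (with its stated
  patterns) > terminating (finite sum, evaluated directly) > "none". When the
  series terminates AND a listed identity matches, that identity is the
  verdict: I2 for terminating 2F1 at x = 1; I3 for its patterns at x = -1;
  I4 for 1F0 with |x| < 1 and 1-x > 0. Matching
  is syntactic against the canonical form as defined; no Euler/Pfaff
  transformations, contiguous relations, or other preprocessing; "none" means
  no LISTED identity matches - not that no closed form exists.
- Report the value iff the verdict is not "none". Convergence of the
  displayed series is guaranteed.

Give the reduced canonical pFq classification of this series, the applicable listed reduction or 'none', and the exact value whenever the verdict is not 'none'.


Classification (C = -\frac{1}{11}): 0F2 with upper {-}, lower {-\frac{2}{3}, -\frac{1}{2}}, argument x = \frac{3}{4}. Verdict: none - at argument \frac{3}{4} the multisets {-} ; {-\frac{2}{3}, -\frac{1}{2}} match no listed identity.

The tell: x = \frac{3}{4} and factor the ratio over Q (C = -1/11): negated roots = parameters.
Term ratio: r(k) = \frac{3}{4} * 1 / [(k-\frac{2}{3}) (k-\frac{1}{2}) (k+1)] ; factor over Q: parameters, x = \frac{3}{4}, and C = -\frac{1}{11}.


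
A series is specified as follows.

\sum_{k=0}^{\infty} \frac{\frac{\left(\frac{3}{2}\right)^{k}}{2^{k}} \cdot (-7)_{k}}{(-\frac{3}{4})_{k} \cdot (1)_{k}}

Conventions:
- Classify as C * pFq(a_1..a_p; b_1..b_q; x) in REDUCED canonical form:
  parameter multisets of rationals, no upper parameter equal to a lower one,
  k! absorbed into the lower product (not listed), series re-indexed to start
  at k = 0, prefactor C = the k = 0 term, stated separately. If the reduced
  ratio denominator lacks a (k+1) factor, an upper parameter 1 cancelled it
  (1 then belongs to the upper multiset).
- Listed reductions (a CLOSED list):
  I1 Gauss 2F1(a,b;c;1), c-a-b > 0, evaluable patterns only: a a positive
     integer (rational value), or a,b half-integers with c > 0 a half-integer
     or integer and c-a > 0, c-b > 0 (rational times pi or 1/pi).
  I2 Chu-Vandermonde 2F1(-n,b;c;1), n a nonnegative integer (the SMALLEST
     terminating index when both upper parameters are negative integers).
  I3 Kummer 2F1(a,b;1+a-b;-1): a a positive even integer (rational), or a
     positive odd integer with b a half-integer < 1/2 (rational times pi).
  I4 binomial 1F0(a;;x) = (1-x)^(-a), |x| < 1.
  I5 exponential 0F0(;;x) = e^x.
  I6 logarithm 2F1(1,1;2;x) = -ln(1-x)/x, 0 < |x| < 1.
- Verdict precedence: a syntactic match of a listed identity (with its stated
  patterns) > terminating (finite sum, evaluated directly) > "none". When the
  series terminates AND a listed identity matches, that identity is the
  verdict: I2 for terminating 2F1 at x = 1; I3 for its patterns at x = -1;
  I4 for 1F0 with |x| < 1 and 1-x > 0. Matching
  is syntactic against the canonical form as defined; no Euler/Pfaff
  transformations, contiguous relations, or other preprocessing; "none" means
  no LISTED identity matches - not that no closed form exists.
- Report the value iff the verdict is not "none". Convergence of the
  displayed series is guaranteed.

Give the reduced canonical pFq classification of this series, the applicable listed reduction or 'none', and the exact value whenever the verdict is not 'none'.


The series (x = \frac{3}{4}) is 1F1: upper {-7}, lower {-\frac{3}{4}}, prefactor 1. Verdict: terminating - upper parameter -7 makes this a finite sum (last index 7), evaluated exactly. Value: -\frac{15872}{1547}.

Key observation: with t_0 = 1, the two k-th powers (prefactor 1) combine into one argument.
Ratio: r(k) = \frac{3}{4} * (k-7) / [(k-\frac{3}{4}) (k+1)] - poly over poly, x = \frac{3}{4} from leading terms; C = 1 at k = 0.


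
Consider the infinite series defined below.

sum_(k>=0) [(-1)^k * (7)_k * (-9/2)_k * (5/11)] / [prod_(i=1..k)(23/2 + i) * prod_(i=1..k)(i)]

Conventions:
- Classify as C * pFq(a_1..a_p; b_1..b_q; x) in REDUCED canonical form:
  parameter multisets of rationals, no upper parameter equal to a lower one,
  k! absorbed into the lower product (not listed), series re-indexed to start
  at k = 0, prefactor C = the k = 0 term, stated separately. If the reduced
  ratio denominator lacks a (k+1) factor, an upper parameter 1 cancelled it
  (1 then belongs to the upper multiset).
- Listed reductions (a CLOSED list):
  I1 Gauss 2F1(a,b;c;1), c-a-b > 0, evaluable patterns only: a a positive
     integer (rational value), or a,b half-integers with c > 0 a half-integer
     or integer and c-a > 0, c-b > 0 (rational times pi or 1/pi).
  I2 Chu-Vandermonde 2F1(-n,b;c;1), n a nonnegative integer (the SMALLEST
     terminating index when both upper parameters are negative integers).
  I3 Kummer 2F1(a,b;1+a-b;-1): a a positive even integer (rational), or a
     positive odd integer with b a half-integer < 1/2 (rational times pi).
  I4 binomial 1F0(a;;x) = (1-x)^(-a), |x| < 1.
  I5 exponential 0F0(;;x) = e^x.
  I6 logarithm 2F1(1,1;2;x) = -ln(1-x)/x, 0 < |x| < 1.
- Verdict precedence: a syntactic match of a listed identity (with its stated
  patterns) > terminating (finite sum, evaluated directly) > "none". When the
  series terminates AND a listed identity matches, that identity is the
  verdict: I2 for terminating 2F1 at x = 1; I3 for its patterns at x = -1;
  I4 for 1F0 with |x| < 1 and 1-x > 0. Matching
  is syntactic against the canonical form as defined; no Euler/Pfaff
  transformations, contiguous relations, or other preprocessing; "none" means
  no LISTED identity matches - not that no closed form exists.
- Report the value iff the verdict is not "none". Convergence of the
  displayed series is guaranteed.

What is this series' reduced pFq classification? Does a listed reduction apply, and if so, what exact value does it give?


Prefactor 5/11, argument -1: 2F1 with upper {-9/2, 7} over lower {25/2}. Verdict: Kummer (I3) applies (x = -1; c = 25/2 equals 1+a-b for upper {-9/2, 7}: listed pattern). Value: (152108775/134217728) * pi.

Key step: with t_0 = 5/11, the product of the first k integers (C = 5/11, x = -1) is k!.
Adjacent-term ratio: r(k) = (-1) * (k-9/2) (k+7) / [(k+25/2) (k+1)] - poly over poly, x = (-1) from leading terms; C = 5/11 at k = 0.


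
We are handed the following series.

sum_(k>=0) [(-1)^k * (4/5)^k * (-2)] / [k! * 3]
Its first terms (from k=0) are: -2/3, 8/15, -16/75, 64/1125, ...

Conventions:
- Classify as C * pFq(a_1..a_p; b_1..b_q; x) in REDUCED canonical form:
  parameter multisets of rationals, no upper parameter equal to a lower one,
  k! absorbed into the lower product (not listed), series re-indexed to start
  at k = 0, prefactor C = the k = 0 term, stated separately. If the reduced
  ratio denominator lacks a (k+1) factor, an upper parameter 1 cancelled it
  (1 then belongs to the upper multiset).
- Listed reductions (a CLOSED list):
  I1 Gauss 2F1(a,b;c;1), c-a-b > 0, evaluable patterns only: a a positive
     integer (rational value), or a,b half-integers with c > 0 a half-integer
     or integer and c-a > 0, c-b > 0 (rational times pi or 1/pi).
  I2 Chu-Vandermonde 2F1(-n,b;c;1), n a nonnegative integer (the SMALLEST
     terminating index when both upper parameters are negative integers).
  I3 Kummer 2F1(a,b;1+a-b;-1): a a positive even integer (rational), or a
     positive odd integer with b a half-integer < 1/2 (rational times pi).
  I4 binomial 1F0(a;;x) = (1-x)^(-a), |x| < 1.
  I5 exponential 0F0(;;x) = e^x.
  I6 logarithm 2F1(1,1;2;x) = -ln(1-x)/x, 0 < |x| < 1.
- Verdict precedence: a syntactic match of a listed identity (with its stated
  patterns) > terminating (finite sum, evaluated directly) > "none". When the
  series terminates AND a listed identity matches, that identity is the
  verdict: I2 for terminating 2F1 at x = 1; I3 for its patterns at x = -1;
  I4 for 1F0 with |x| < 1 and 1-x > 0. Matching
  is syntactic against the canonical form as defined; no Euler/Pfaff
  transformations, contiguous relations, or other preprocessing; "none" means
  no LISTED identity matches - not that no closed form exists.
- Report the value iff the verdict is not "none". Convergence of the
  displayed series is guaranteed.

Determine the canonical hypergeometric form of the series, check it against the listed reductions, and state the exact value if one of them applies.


At argument -4/5: a 0F0 with upper {-}, lower {-}, scaled by C = -2/3. Verdict (x = -4/5): the exponential series (I5) applies (the 0F0 exponential series at x = -4/5). Value: (-2/3) * e^(-4/5).

The tell: t_0 being -2/3, the (-1)^k factor (C = -2/3) folds into the argument's sign.
Adjacent-term ratio: r(k) = (-4/5) * 1 / [(k+1)] - poly over poly, x = (-4/5) from leading terms; C = -2/3 at k = 0.


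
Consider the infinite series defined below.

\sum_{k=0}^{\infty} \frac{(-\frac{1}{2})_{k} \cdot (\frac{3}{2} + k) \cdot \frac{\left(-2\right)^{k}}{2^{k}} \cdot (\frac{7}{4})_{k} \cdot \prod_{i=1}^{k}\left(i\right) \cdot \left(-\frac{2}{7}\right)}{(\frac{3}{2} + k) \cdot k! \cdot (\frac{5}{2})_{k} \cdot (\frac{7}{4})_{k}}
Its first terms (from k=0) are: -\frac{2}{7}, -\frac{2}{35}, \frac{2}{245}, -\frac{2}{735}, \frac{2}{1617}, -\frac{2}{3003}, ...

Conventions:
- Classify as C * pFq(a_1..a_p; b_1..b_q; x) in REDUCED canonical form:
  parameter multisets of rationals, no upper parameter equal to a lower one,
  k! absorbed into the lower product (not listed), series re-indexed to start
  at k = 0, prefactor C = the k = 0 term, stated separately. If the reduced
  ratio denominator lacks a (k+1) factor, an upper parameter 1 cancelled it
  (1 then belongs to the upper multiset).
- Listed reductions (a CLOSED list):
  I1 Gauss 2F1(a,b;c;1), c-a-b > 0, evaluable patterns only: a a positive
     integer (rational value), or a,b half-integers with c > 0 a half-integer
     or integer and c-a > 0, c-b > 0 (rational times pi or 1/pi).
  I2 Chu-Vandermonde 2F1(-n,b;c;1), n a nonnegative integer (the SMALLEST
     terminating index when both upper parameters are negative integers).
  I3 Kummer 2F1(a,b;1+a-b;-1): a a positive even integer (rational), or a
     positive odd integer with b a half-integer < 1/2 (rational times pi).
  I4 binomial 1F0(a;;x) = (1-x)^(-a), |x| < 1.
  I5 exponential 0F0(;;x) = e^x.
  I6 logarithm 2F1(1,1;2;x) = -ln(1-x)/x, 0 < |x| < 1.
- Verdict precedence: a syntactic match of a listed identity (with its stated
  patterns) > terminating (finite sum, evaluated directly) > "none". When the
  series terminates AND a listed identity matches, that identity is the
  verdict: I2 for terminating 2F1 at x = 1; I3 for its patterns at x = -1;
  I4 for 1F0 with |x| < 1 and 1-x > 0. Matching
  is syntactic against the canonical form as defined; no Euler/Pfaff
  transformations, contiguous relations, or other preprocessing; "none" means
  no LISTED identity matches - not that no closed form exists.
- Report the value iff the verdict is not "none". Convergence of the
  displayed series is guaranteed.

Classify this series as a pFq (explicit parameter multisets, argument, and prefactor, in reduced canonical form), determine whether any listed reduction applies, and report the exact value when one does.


With C = -\frac{2}{7}: the canonical form is 2F1(-\frac{1}{2}, 1; \frac{5}{2}; -1). Verdict: Kummer (I3) fires (x = -1; c = \frac{5}{2} equals 1+a-b for upper {-\frac{1}{2}, 1}: listed pattern). Exact value: \left(-\frac{3}{28}\right) \cdot \pi.

Key step: t_0 being -\frac{2}{7}, the factor k + 3/2 cancels (top and bottom), leaving C = -2/7.
Term ratio: r(k) = -1 * (k-\frac{1}{2}) (k+1) / [(k+\frac{5}{2}) (k+1)] - rational; roots negated = parameters, x = -1, C = -\frac{2}{7}.


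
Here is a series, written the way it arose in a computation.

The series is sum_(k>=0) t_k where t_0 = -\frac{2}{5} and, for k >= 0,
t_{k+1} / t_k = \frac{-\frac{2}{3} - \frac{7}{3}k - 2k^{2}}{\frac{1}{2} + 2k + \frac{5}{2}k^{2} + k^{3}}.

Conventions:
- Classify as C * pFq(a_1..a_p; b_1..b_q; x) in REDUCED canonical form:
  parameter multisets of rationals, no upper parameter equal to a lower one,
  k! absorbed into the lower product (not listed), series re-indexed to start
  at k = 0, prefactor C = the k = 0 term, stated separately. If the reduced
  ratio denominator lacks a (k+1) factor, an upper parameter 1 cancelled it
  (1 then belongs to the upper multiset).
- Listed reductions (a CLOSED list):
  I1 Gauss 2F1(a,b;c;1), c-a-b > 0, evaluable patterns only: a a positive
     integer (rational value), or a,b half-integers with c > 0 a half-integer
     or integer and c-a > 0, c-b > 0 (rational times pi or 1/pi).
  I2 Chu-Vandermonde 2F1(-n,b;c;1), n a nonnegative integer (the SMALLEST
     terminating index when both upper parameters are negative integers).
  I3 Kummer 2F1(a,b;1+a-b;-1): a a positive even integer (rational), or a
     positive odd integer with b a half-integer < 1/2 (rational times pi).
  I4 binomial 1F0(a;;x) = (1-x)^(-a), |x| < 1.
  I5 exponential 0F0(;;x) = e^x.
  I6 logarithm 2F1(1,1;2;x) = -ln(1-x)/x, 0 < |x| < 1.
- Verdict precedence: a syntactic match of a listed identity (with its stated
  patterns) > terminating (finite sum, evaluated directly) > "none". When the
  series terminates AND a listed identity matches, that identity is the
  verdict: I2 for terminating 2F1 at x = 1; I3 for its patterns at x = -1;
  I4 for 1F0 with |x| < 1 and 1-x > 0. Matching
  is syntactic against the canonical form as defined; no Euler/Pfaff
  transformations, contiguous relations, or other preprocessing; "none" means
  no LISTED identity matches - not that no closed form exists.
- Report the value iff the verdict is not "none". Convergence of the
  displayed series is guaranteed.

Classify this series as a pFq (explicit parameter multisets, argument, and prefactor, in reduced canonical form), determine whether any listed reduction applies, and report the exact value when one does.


Structural cue: t_0 being -\frac{2}{5}, cancel k + 1/2 from the displayed ratio first; then prefactor -2/5.
Adjacent-term ratio: r(k) = -2 * (k+\frac{2}{3}) / [(k+1) (k+1)] ; factor over Q: parameters, x = -2, and C = -\frac{2}{5}.

Canonical form: C = -\frac{2}{5} times 1F1 with upper {\frac{2}{3}}, lower {1}, x = -2. Verdict: none. No listed pattern accepts 1F1(\frac{2}{3}; 1; -2).


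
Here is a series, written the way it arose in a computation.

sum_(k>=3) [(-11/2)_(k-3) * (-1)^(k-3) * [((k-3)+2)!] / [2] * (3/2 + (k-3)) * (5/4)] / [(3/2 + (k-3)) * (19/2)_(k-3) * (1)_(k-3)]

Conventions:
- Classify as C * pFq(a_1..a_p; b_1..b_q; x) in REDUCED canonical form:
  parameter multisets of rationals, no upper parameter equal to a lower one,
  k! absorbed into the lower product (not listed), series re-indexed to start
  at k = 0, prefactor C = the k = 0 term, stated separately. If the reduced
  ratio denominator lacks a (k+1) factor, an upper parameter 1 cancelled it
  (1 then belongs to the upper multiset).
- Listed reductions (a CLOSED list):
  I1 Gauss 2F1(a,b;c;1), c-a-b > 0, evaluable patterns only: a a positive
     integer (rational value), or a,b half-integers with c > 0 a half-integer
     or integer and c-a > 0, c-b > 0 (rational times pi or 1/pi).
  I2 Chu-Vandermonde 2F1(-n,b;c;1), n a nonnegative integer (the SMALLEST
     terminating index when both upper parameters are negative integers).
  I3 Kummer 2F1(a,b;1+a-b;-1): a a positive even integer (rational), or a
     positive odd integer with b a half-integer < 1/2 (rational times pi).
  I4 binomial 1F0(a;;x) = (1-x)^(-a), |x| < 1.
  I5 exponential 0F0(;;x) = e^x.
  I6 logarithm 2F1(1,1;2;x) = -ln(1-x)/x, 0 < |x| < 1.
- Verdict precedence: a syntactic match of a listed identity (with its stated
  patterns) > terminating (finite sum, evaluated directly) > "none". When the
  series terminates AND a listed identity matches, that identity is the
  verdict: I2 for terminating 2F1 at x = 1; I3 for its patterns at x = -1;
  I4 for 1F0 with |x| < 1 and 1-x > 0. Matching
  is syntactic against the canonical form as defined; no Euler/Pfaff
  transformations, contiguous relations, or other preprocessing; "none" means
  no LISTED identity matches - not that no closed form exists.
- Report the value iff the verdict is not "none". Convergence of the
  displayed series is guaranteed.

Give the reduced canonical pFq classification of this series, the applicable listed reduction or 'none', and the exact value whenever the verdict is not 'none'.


With C = 5/4: the canonical form is 2F1(-11/2, 3; 19/2; -1). Verdict: Kummer's theorem (I3) matches (x = -1; c = 19/2 equals 1+a-b for upper {-11/2, 3}: listed pattern). Value: (546975/262144) * pi.

First insight: t_0 = 5/4 here, and the factorial ratio (C = 5/4, x = -1) (k+a-1)!/(a-1)! is a rising factorial (a)_k.
Term ratio: r(k) = (-1) * (k-11/2) (k+3) / [(k+19/2) (k+1)] ; factor over Q: parameters, x = (-1), and C = 5/4.


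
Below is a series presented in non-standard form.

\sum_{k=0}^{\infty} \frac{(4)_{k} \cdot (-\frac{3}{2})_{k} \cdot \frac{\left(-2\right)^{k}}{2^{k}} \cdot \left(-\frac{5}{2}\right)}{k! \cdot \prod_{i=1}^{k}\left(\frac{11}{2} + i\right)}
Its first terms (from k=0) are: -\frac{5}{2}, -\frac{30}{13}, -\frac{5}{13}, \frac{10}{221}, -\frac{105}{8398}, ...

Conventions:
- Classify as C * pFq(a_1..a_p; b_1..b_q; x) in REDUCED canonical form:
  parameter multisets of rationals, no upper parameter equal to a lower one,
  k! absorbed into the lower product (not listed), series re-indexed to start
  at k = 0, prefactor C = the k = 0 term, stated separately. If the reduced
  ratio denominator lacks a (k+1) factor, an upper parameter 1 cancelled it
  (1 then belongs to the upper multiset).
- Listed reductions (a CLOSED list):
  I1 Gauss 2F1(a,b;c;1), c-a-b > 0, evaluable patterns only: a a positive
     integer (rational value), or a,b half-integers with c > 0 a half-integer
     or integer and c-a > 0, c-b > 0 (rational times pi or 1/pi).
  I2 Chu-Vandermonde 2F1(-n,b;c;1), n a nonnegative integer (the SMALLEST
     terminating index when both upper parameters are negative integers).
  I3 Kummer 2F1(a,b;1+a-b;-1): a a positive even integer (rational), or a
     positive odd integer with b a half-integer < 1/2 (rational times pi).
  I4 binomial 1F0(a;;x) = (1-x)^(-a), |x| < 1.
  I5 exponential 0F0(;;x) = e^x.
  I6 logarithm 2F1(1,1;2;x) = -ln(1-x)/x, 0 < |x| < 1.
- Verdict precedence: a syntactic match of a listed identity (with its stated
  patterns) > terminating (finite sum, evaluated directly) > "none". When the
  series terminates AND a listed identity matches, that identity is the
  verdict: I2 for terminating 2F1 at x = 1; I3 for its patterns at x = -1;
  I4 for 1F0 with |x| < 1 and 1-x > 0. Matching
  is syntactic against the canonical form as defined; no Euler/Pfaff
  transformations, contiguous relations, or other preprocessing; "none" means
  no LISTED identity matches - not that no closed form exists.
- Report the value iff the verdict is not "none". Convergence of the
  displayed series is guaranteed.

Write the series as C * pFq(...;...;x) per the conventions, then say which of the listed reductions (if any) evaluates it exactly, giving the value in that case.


Key observation: with t_0 = -\frac{5}{2}, the two k-th powers (C = -5/2) combine into one argument.
Consecutive-term ratio: r(k) = -1 * (k-\frac{3}{2}) (k+4) / [(k+\frac{13}{2}) (k+1)] - poly over poly, x = -1 from leading terms; C = -\frac{5}{2} at k = 0.

Reduced: x = -1, 2F1, upper = {-\frac{3}{2}, 4}, lower = {\frac{13}{2}}, C = -\frac{5}{2}. Verdict: Kummer (I3) matches (x = -1; c = \frac{13}{2} equals 1+a-b for upper {-\frac{3}{2}, 4}: listed pattern). Hence: -\frac{165}{32}.


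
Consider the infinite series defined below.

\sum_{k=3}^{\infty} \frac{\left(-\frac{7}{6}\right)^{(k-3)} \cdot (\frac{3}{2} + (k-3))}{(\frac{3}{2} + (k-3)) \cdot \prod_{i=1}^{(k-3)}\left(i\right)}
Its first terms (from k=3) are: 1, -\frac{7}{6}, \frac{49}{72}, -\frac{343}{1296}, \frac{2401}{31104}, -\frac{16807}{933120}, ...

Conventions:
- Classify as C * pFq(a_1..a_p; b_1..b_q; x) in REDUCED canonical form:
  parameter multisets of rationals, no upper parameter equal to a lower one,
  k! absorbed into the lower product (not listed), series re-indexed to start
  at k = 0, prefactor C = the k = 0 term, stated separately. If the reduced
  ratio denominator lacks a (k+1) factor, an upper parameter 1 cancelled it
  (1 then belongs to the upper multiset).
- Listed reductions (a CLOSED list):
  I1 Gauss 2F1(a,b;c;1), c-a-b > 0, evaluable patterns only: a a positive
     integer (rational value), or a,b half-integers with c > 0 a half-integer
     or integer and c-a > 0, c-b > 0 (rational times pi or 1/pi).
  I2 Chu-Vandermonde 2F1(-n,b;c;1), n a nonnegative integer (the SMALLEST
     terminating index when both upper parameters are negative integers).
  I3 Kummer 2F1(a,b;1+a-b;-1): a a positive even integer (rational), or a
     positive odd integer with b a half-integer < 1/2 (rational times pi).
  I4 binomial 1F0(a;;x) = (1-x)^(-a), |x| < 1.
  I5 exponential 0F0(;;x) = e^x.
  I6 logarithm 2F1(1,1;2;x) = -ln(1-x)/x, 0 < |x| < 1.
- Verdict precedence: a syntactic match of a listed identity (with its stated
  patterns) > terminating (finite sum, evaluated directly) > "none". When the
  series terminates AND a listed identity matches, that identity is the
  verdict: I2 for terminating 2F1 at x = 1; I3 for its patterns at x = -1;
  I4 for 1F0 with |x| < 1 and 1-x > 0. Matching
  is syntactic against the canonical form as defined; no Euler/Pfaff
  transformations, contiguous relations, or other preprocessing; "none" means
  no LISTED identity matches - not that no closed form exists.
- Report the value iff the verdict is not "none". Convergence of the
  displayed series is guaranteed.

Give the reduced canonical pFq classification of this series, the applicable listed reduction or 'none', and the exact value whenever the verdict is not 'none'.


Prefactor 1, argument -\frac{7}{6}: 0F0 with upper {-} over lower {-}. Verdict: the I5 exponential reduction applies (the 0F0 exponential series at x = -\frac{7}{6}). Hence: e^{-\frac{7}{6}}.

The tell: t_0 = 1 here, and striking the common factor k + 3/2 reduces the term (prefactor 1).
Term ratio: r(k) = -\frac{7}{6} * 1 / [(k+1)] - rational in k, leading ratio -\frac{7}{6}; with t_0 = 1, classification follows.


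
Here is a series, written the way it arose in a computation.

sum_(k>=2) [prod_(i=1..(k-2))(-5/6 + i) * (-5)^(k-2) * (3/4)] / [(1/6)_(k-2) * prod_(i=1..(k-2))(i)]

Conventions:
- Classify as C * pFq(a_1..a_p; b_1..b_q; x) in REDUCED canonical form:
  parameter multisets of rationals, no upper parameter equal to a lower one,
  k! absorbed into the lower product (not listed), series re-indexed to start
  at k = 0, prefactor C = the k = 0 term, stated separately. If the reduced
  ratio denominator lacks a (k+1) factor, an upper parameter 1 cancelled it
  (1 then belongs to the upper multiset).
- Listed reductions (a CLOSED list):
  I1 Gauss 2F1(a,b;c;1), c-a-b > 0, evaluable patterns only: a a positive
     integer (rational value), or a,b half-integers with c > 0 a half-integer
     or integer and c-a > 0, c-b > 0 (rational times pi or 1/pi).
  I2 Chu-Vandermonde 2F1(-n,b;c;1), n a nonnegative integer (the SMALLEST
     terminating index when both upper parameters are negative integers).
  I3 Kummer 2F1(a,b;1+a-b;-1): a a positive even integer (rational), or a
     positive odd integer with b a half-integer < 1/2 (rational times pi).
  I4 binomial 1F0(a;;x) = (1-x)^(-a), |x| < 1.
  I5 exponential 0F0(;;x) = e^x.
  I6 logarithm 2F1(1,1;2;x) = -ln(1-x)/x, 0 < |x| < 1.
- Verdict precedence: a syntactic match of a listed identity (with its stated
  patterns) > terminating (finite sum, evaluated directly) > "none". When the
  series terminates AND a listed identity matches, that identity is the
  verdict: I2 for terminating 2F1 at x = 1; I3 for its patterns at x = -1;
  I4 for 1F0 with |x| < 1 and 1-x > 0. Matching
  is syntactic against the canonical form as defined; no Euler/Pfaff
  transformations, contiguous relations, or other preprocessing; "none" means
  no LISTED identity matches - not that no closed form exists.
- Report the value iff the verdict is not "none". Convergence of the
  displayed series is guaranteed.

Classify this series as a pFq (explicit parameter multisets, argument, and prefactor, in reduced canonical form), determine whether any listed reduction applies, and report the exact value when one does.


Key step: t_0 being 3/4, the product of the first k integers (C = 3/4, x = -5) is k!.
Term ratio: r(k) = (-5) * 1 / [(k+1)] - rational; roots negated = parameters, x = (-5), C = 3/4.

x = -5 here; the reduced form reads 0F0, upper {-}, lower {-}, C = 3/4. Verdict (x = -5): the I5 exponential reduction applies (the 0F0 exponential series at x = -5). Its exact value is (3/4) * e^(-5).


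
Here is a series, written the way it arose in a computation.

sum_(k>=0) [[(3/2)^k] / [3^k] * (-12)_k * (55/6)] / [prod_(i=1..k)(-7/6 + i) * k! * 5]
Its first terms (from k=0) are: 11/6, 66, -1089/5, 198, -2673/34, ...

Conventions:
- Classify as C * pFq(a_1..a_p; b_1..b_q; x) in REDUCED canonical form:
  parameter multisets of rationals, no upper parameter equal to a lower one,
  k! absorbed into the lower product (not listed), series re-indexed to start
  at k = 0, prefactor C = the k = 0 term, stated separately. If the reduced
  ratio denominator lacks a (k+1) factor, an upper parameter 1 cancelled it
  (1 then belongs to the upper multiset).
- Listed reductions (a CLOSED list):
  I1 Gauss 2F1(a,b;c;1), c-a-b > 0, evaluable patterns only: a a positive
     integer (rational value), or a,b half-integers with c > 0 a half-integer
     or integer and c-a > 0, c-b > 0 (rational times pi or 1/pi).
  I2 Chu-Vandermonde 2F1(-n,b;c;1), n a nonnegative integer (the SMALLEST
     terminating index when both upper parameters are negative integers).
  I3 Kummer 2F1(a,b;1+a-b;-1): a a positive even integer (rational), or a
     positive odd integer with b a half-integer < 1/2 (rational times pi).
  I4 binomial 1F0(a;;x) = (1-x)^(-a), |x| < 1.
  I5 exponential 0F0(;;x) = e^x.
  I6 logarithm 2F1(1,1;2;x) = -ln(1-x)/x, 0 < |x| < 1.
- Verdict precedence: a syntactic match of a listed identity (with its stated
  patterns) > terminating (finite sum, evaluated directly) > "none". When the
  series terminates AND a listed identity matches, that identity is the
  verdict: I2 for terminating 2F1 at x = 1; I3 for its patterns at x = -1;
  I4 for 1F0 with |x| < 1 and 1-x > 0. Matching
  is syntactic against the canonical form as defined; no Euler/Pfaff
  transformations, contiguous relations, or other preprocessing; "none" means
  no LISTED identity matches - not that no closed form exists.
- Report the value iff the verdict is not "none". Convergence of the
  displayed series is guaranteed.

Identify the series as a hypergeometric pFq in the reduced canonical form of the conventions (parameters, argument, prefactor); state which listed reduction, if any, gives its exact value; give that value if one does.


The series (x = 1/2) is 1F1: upper {-12}, lower {-1/6}, prefactor 11/6. Verdict: terminating - upper -12 stops the sum at k = 12; the 13 terms are added exactly. Exact value: -1623850111906336/101374605047625.

First insight: with t_0 = 11/6, the two k-th powers (prefactor 11/6) combine into one argument.
Adjacent-term ratio: r(k) = (1/2) * (k-12) / [(k-1/6) (k+1)] - rational in k, leading ratio (1/2); with t_0 = 11/6, classification follows.


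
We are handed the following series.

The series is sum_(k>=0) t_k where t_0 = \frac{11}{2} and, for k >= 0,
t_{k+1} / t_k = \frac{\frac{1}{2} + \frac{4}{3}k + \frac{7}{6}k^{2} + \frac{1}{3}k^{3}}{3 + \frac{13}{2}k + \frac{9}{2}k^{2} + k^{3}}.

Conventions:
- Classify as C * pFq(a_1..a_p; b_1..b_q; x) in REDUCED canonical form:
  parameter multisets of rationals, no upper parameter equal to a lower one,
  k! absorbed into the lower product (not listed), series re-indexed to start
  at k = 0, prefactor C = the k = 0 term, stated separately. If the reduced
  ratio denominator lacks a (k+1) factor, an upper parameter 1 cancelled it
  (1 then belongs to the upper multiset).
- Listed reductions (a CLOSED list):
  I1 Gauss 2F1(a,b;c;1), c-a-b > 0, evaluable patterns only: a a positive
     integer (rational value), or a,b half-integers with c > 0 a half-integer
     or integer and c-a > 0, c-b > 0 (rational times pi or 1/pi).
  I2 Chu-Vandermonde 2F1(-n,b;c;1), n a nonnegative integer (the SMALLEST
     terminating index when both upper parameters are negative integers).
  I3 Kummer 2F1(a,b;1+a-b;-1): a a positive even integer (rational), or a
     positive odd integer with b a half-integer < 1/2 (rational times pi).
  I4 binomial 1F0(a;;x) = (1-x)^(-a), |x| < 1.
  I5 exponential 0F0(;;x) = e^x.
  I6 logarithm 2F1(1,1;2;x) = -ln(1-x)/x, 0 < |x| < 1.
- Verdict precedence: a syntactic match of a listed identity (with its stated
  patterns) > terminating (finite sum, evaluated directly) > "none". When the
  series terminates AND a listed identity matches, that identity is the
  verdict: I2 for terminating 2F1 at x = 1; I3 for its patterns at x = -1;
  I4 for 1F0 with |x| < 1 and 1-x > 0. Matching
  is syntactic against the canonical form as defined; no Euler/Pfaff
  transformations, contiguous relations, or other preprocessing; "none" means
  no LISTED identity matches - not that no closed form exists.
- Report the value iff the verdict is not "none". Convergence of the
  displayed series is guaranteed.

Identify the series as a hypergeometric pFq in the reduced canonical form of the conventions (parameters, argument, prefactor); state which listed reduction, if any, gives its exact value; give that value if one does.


x = \frac{1}{3} here; the reduced form reads 2F1, upper {1, 1}, lower {2}, C = \frac{11}{2}. Verdict (x = \frac{1}{3}): logarithm (I6) applies (the logarithm: parameters (1,1;2), x = \frac{1}{3}). Hence: \left(-\frac{33}{2}\right) \cdot \ln\left(\frac{2}{3}\right).

First insight: t_0 being \frac{11}{2}, the expanded ratio factors over Q; prefactor 11/2, roots give parameters.
Term ratio: r(k) = \frac{1}{3} * (k+1) (k+1) / [(k+2) (k+1)] - rational; roots negated = parameters, x = \frac{1}{3}, C = \frac{11}{2}.


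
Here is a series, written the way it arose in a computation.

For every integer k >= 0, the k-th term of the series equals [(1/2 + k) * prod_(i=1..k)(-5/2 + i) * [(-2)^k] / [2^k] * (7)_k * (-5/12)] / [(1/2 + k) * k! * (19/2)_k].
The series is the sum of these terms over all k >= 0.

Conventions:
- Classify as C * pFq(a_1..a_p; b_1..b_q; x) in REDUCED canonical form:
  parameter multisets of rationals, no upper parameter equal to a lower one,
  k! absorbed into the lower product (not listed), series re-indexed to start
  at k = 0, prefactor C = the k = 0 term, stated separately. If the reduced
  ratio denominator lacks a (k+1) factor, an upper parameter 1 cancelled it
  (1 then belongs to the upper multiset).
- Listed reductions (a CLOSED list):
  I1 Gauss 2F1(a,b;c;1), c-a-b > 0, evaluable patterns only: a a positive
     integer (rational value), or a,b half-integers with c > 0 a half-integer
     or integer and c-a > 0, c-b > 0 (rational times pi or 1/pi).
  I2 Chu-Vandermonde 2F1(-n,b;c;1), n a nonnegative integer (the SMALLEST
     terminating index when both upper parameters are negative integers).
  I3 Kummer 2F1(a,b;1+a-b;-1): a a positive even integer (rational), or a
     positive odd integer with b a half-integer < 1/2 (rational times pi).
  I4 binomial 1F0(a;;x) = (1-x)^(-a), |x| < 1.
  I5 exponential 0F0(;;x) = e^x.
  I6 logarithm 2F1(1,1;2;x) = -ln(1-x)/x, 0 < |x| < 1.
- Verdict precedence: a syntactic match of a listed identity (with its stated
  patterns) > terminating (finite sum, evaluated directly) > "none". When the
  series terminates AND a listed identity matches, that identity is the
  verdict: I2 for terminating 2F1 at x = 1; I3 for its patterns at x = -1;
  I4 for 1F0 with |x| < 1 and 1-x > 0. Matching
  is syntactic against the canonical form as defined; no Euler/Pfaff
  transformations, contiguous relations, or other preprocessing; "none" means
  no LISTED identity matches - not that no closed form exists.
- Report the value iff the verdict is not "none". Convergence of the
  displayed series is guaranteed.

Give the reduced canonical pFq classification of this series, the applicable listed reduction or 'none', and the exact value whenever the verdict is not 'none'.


Prefactor -5/12, argument -1: 2F1 with upper {-3/2, 7} over lower {19/2}. Verdict: this is Kummer (I3) (x = -1; c = 19/2 equals 1+a-b for upper {-3/2, 7}: listed pattern). Sum: (-1276275/4194304) * pi.

Structural cue: t_0 = -5/12 here, and k + 1/2 divides numerator and denominator alike; C = -5/12 after cancelling.
Step ratio: r(k) = (-1) * (k-3/2) (k+7) / [(k+19/2) (k+1)] - rational in k. x = (-1); t_0 = -5/12; negate the roots.


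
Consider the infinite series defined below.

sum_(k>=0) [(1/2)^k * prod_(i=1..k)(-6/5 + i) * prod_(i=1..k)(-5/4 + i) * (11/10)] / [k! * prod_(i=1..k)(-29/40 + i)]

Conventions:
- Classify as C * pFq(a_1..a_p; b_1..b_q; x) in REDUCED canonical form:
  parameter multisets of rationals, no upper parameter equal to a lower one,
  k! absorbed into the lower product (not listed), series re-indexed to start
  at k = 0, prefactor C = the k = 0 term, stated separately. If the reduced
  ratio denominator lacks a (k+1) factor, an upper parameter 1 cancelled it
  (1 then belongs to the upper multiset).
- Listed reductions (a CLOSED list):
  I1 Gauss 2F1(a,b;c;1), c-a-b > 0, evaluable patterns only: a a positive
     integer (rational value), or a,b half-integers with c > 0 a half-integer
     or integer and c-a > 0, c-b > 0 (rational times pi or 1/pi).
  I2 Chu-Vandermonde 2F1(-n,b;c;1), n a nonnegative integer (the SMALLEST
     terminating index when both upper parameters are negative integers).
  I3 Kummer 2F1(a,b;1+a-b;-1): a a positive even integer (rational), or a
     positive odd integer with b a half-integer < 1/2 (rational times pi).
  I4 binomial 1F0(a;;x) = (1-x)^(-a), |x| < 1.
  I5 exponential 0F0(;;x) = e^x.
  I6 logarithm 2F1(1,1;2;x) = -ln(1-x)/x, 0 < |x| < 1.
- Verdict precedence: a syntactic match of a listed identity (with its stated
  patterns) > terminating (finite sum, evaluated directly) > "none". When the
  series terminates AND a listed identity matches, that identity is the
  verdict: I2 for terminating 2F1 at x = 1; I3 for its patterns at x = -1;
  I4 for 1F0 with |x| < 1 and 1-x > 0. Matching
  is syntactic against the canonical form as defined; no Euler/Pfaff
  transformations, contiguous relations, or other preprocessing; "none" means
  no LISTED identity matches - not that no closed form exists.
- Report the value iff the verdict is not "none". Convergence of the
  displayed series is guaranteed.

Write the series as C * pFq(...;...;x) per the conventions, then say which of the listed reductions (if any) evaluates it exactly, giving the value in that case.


Key observation: t_0 = 11/10 here, and the lower running product (C = 11/10, x = 1/2) is a rising factorial.
Consecutive-term ratio: r(k) = (1/2) * (k-1/4) (k-1/5) / [(k+11/40) (k+1)] - rational in k. x = (1/2); t_0 = 11/10; negate the roots.

Classification (C = 11/10): 2F1 with upper {-1/4, -1/5}, lower {11/40}, argument x = 1/2. Verdict: none. A 2F1 with upper {-1/4, -1/5} fits none of I1-I6 at x = 1/2; the sum runs forever.


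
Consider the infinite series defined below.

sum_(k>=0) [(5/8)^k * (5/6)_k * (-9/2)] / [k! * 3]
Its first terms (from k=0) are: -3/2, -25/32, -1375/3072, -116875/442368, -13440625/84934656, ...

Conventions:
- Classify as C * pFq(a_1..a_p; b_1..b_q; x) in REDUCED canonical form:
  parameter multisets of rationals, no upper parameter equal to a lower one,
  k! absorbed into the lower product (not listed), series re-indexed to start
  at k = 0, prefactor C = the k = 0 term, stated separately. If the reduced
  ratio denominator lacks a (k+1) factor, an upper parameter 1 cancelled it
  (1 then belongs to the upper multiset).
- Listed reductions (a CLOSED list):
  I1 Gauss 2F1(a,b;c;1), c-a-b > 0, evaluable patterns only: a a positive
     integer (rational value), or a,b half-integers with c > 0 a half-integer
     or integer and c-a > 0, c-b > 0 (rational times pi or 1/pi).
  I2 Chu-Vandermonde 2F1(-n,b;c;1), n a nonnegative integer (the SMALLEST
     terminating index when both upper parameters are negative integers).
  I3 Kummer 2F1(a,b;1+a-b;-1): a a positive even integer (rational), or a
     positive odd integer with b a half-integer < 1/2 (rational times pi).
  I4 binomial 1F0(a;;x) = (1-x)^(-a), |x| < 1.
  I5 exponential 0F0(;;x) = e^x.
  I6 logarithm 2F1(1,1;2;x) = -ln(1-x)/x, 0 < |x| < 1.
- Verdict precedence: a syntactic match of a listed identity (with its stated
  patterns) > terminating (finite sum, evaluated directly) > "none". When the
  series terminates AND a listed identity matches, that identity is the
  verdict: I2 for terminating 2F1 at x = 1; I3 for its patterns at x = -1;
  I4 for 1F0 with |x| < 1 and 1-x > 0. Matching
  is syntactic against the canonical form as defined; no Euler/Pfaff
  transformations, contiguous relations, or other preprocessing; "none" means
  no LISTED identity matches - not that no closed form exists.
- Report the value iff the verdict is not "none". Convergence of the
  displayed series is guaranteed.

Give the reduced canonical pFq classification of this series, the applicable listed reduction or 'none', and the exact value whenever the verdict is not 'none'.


With C = -3/2: the canonical form is 1F0(5/6; -; 5/8). Verdict: this is the binomial series (I4) (the 1F0 binomial series: exponent -5/6, x = 5/8). Its exact value is (-3/2) * (3/8)^(-5/6).

The tell: from the first term -3/2: the constant factors (C = -3/2, x = 5/8) combine into one prefactor.
Ratio: r(k) = (5/8) * (k+5/6) / [(k+1)] - rational; roots negated = parameters, x = (5/8), C = -3/2.
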